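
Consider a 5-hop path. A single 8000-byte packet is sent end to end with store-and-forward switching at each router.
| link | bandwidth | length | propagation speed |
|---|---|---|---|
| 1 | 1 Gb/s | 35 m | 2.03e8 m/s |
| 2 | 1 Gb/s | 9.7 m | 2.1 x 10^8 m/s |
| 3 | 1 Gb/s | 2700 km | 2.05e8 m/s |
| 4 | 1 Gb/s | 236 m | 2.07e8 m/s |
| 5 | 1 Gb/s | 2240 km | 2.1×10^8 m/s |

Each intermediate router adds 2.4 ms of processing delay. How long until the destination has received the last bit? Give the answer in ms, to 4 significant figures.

33.76 ms

L = 8000 × 8 = 64000 bits.
Transmission delay per hop = L/R = 64000/1000000000 = 0.064 ms; 5 hops → 0.32 ms.
Propagation delays (d/s per hop): 0.000172414, 4.61905e-05, 13.1707, 0.0011401, 10.6667 ms; sum = 23.8388 ms.
Processing at 4 router(s): 4 × 2.4 ms = 9.6 ms.
End-to-end = 33.76 ms.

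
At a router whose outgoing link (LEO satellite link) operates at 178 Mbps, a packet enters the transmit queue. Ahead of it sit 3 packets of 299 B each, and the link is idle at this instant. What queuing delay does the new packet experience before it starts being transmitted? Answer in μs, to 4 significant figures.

Each queued packet: L/R = 2392/178000000 = 13.4382 μs.
3 queued → 40.3146 μs.
Queuing delay = 40.31 μs.

40.31 μs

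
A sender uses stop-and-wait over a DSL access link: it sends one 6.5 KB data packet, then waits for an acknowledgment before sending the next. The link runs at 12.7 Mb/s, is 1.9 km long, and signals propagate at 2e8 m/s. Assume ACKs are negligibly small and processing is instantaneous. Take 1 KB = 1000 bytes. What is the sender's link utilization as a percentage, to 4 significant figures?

99.54 %

t_tx = L/R = 52000/12700000 = 0.00409449 s.
t_prop = 1900/200000000 = 9.5e-06 s; RTT = 1.9e-05 s.
Cycle = t_tx + RTT = 0.00411349 s.
Utilization = t_tx / cycle = 0.00409449/0.00411349 = 99.54 %.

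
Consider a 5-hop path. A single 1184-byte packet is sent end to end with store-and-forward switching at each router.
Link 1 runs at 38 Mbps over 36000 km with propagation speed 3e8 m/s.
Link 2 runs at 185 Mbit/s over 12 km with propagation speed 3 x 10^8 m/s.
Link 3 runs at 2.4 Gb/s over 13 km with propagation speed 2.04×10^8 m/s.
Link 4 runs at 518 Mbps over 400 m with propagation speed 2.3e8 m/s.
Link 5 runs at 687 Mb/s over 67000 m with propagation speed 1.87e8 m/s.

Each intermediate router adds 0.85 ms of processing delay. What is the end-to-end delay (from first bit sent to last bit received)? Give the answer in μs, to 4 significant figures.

L = 1184 × 8 = 9472 bits.
Transmission delays (L/R per hop): 249.263, 51.2, 3.94667, 18.2857, 13.7875 μs; sum = 336.483 μs.
Propagation delays (d/s per hop): 120000, 40, 63.7255, 1.73913, 358.289 μs; sum = 120464 μs.
Processing at 4 router(s): 4 × 0.85 ms = 3400 μs.
End-to-end = 124200 μs.

124200 μs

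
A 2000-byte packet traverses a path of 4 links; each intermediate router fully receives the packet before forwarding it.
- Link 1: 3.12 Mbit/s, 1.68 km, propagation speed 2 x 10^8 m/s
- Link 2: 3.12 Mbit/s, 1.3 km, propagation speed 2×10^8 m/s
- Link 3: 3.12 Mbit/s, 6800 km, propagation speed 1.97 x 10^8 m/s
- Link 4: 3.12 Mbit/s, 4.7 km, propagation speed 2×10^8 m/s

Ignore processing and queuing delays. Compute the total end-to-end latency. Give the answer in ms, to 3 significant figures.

55.1 ms

L = 2000 × 8 = 16000 bits.
Transmission delay per hop = L/R = 16000/3120000 = 5.12821 ms; 4 hops → 20.5128 ms.
Propagation delays (d/s per hop): 0.0084, 0.0065, 34.5178, 0.0235 ms; sum = 34.5562 ms.
End-to-end = 55.1 ms.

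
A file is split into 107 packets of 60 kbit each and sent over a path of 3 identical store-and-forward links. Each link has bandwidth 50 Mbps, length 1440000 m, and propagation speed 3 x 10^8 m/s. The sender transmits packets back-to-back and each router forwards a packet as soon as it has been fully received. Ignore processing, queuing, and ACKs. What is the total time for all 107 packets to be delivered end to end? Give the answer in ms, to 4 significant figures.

145.2 ms

Per-hop transmission t_tx = L/R = 60000/50000000 = 1.2 ms.
Per-hop propagation t_prop = 1440000/300000000 = 4.8 ms.
Pipeline fill: first packet needs 3·t_tx to clear all hops; remaining 106 packets each add one t_tx.
Total = (3+107-1)·t_tx + 3·t_prop = 109·1.2 + 3·4.8 = 145.2 ms.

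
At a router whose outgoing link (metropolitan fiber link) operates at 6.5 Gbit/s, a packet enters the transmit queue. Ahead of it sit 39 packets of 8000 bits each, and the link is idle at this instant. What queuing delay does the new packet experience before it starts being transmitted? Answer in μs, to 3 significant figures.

48.0 μs

Each queued packet: L/R = 8000/6500000000 = 1.23077 μs.
39 queued → 48 μs.
Queuing delay = 48.0 μs.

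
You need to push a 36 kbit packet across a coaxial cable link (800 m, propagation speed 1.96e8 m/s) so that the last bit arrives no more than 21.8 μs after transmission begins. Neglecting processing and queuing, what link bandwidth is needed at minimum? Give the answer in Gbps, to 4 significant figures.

2.032 Gbps

Propagation delay = 800 / 196000000 = 4.08163 μs.
Transmission budget = 21.8 − 4.08163 = 17.7184 μs.
R ≥ L / t_tx = 36000 bits / 1.77184e-05 s = 2.032 Gbps.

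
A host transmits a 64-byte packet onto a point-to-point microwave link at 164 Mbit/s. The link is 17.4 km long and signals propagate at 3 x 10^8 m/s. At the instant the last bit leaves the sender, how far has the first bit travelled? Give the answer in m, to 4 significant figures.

936.6 m

t_tx = L/R = 512/164000000 = 3.12195e-06 s.
Distance = s × t_tx = 300000000 × 3.12195e-06 = 936.6 m.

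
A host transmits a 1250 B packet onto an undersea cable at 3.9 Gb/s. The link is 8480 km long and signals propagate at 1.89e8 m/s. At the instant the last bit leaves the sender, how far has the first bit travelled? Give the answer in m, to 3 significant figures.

485 m

t_tx = L/R = 10000/3900000000 = 2.5641e-06 s.
Distance = s × t_tx = 189000000 × 2.5641e-06 = 485 m.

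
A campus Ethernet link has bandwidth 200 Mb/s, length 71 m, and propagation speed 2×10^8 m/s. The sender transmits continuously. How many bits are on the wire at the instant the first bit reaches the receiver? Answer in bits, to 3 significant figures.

Propagation delay = 71 / 200000000 = 3.55e-07 s.
BDP = R × t_prop = 200000000 × 3.55e-07 = 71 bits.

71.0 bits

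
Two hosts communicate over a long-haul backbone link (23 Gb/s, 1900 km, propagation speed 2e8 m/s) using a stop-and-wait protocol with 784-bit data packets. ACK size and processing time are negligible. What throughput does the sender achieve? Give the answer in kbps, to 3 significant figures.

41.3 kbps

t_tx = L/R = 784/23000000000 = 3.4087e-08 s.
t_prop = 1900000/200000000 = 0.0095 s; RTT = 0.019 s.
Cycle = t_tx + RTT = 0.019 s.
Throughput = L / cycle = 784 / 0.019 = 41.3 kbps.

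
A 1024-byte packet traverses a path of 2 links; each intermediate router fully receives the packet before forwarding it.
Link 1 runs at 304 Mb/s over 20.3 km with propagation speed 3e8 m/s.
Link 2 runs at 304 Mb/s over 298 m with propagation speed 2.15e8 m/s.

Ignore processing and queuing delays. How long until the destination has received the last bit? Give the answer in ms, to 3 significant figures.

0.123 ms

L = 1024 × 8 = 8192 bits.
Transmission delay per hop = L/R = 8192/304000000 = 0.0269474 ms; 2 hops → 0.0538947 ms.
Propagation delays (d/s per hop): 0.0676667, 0.00138605 ms; sum = 0.0690527 ms.
End-to-end = 0.123 ms.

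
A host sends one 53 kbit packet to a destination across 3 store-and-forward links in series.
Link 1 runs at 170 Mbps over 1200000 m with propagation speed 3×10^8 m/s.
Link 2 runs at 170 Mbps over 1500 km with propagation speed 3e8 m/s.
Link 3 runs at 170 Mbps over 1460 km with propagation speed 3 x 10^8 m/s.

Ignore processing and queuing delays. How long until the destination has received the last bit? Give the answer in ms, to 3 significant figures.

14.8 ms

L = 53000 bits.
Transmission delay per hop = L/R = 53000/170000000 = 0.311765 ms; 3 hops → 0.935294 ms.
Propagation delays (d/s per hop): 4, 5, 4.86667 ms; sum = 13.8667 ms.
End-to-end = 14.8 ms.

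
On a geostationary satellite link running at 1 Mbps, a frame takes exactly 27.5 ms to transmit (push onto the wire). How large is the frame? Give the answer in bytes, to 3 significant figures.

3440 bytes

L = R × t_tx = 1000000 b/s × 0.0275 s = 27500 bits.
In bytes: 27500 / 8 = 3440 bytes.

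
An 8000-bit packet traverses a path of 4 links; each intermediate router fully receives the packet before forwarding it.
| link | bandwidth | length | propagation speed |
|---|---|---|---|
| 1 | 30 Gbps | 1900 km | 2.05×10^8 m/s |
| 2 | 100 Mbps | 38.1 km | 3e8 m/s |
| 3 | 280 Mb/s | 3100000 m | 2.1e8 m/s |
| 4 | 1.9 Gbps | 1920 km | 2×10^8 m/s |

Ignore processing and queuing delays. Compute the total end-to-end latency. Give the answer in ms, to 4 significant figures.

33.87 ms

Transmission delays (L/R per hop): 0.000266667, 0.08, 0.0285714, 0.00421053 ms; sum = 0.113049 ms.
Propagation delays (d/s per hop): 9.26829, 0.127, 14.7619, 9.6 ms; sum = 33.7572 ms.
End-to-end = 33.87 ms.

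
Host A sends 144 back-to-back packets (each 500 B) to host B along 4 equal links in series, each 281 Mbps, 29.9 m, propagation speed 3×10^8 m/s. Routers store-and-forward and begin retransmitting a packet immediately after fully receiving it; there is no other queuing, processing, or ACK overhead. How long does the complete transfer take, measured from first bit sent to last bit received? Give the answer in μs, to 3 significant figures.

Per-hop transmission t_tx = L/R = 4000/281000000 = 14.2349 μs.
Per-hop propagation t_prop = 29.9/300000000 = 0.0996667 μs.
Pipeline fill: first packet needs 4·t_tx to clear all hops; remaining 143 packets each add one t_tx.
Total = (4+144-1)·t_tx + 4·t_prop = 147·14.2349 + 4·0.0996667 = 2090 μs.

2090 μs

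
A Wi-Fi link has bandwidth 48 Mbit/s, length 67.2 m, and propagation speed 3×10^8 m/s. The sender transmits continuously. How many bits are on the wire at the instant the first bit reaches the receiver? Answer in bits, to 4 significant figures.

Propagation delay = 67.2 / 300000000 = 2.24e-07 s.
BDP = R × t_prop = 48000000 × 2.24e-07 = 10.752 bits.

10.75 bits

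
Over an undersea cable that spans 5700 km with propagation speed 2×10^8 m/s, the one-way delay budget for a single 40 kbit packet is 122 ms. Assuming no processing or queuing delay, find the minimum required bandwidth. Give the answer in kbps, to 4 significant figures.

Propagation delay = 5700000 / 200000000 = 28.5 ms.
Transmission budget = 122 − 28.5 = 93.5 ms.
R ≥ L / t_tx = 40000 bits / 0.0935 s = 427.8 kbps.

427.8 kbps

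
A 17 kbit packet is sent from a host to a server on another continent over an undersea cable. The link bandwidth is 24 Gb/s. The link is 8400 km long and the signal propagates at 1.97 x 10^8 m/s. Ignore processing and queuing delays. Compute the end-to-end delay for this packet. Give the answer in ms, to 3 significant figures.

42.6 ms

L = 17000 bits.
Transmission delay = L/R = 17000 / 24000000000 = 0.000708333 ms.
Propagation delay = d/s = 8400000 m / 197000000 m/s = 42.6396 ms.
Total = 42.6 ms.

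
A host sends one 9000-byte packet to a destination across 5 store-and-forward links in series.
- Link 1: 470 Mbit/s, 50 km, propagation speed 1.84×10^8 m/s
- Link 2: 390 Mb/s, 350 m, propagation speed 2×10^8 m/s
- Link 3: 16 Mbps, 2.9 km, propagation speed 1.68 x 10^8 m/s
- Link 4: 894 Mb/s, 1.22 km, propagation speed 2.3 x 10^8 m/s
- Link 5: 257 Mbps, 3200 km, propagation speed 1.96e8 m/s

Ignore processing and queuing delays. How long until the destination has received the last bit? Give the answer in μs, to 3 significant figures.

L = 9000 × 8 = 72000 bits.
Transmission delays (L/R per hop): 153.191, 184.615, 4500, 80.5369, 280.156 μs; sum = 5198.5 μs.
Propagation delays (d/s per hop): 271.739, 1.75, 17.2619, 5.30435, 16326.5 μs; sum = 16622.6 μs.
End-to-end = 21800 μs.

21800 μs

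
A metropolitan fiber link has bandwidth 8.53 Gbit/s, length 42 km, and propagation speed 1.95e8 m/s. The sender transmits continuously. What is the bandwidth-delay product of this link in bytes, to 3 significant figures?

230000 bytes

Propagation delay = 42000 / 195000000 = 0.000215385 s.
BDP = R × t_prop = 8.53e+09 × 0.000215385 = 1837230 bits.
In bytes: 1837230/8 = 230000 bytes.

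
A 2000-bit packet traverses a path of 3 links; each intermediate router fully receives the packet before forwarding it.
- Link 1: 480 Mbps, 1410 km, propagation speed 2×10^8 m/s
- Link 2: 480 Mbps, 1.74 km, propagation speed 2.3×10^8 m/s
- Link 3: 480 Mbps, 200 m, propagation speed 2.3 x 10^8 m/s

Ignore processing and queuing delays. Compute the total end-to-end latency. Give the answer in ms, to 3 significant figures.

7.07 ms

Transmission delay per hop = L/R = 2000/480000000 = 0.00416667 ms; 3 hops → 0.0125 ms.
Propagation delays (d/s per hop): 7.05, 0.00756522, 0.000869565 ms; sum = 7.05843 ms.
End-to-end = 7.07 ms.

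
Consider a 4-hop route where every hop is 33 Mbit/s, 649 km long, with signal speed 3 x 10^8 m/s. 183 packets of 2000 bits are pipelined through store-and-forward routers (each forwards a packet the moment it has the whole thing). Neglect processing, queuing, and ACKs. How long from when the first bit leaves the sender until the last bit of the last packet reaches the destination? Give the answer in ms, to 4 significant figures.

19.93 ms

Per-hop transmission t_tx = L/R = 2000/33000000 = 0.0606061 ms.
Per-hop propagation t_prop = 649000/300000000 = 2.16333 ms.
Pipeline fill: first packet needs 4·t_tx to clear all hops; remaining 182 packets each add one t_tx.
Total = (4+183-1)·t_tx + 4·t_prop = 186·0.0606061 + 4·2.16333 = 19.93 ms.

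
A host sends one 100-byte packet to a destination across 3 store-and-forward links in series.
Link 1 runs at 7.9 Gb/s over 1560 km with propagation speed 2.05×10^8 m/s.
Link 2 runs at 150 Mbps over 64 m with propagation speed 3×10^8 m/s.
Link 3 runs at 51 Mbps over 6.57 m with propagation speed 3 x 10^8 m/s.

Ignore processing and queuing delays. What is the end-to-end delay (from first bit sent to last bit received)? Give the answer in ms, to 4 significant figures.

L = 100 × 8 = 800 bits.
Transmission delays (L/R per hop): 0.000101266, 0.00533333, 0.0156863 ms; sum = 0.0211209 ms.
Propagation delays (d/s per hop): 7.60976, 0.000213333, 2.19e-05 ms; sum = 7.60999 ms.
End-to-end = 7.631 ms.

7.631 ms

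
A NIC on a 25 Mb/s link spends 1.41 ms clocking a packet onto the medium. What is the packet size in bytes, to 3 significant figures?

L = R × t_tx = 25000000 b/s × 0.00141 s = 35250 bits.
In bytes: 35250 / 8 = 4410 bytes.

4410 bytes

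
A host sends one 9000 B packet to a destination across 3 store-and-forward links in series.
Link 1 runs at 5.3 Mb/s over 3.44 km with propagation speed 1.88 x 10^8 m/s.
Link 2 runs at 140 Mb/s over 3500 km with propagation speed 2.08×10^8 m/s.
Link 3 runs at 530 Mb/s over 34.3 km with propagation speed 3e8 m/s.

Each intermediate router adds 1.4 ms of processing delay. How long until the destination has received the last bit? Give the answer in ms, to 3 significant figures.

L = 9000 × 8 = 72000 bits.
Transmission delays (L/R per hop): 13.5849, 0.514286, 0.135849 ms; sum = 14.235 ms.
Propagation delays (d/s per hop): 0.0182979, 16.8269, 0.114333 ms; sum = 16.9596 ms.
Processing at 2 router(s): 2 × 1.4 ms = 2.8 ms.
End-to-end = 34.0 ms.

34.0 ms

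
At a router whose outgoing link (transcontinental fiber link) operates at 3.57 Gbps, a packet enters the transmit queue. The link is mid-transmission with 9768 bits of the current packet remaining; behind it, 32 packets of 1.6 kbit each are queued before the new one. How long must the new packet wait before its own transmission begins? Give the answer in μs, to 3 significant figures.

Each queued packet: L/R = 1600/3570000000 = 0.448179 μs.
32 queued → 14.3417 μs.
Plus remaining 9768 bits of current packet: 2.73613 μs.
Queuing delay = 17.1 μs.

17.1 μs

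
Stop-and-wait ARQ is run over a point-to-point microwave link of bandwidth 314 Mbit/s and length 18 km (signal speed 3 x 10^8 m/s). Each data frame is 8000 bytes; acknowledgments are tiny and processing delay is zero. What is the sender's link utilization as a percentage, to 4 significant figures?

t_tx = L/R = 64000/314000000 = 0.000203822 s.
t_prop = 18000/300000000 = 6e-05 s; RTT = 0.00012 s.
Cycle = t_tx + RTT = 0.000323822 s.
Utilization = t_tx / cycle = 0.000203822/0.000323822 = 62.94 %.

62.94 %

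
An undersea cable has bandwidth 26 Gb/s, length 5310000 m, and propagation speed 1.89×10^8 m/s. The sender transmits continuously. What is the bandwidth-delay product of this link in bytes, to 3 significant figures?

Propagation delay = 5310000 / 189000000 = 0.0280952 s.
BDP = R × t_prop = 26000000000 × 0.0280952 = 730476000 bits.
In bytes: 730476000/8 = 91300000 bytes.

91300000 bytes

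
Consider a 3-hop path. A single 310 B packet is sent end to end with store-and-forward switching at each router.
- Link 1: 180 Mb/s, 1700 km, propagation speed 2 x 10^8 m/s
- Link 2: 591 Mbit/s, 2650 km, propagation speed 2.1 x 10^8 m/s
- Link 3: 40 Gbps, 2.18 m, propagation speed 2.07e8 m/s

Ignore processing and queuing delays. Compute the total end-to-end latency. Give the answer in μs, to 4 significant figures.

21140 μs

L = 310 × 8 = 2480 bits.
Transmission delays (L/R per hop): 13.7778, 4.19628, 0.062 μs; sum = 18.0361 μs.
Propagation delays (d/s per hop): 8500, 12619, 0.0105314 μs; sum = 21119.1 μs.
End-to-end = 21140 μs.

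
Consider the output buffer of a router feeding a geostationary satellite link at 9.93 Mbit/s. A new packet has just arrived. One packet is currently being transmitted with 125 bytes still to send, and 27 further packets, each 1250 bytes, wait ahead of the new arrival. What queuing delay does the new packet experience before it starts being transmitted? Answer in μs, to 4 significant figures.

Each queued packet: L/R = 10000/9930000 = 1007.05 μs.
27 queued → 27190.3 μs.
Plus remaining 1000 bits of current packet: 100.705 μs.
Queuing delay = 27290 μs.

27290 μs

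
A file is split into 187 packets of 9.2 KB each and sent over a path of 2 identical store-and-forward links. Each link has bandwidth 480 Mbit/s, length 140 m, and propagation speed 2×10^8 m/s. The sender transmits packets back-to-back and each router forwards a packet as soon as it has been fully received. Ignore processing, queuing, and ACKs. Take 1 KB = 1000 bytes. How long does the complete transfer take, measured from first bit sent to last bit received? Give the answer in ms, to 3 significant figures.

28.8 ms

Per-hop transmission t_tx = L/R = 73600/480000000 = 0.153333 ms.
Per-hop propagation t_prop = 140/200000000 = 0.0007 ms.
Pipeline fill: first packet needs 2·t_tx to clear all hops; remaining 186 packets each add one t_tx.
Total = (2+187-1)·t_tx + 2·t_prop = 188·0.153333 + 2·0.0007 = 28.8 ms.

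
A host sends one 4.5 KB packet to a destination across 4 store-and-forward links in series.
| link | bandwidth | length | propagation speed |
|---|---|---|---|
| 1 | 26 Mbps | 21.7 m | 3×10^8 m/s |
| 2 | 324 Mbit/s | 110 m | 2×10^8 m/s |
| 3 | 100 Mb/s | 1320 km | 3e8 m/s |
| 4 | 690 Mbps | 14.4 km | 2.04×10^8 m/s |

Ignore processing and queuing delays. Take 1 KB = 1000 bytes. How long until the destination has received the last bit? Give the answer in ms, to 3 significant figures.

6.38 ms

L = 36000 bits.
Transmission delays (L/R per hop): 1.38462, 0.111111, 0.36, 0.0521739 ms; sum = 1.9079 ms.
Propagation delays (d/s per hop): 7.23333e-05, 0.00055, 4.4, 0.0705882 ms; sum = 4.47121 ms.
End-to-end = 6.38 ms.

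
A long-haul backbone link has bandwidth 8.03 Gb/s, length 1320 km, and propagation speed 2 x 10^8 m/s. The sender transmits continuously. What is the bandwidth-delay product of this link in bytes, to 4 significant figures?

6625000 bytes

Propagation delay = 1320000 / 200000000 = 0.0066 s.
BDP = R × t_prop = 8.03e+09 × 0.0066 = 52998000 bits.
In bytes: 52998000/8 = 6625000 bytes.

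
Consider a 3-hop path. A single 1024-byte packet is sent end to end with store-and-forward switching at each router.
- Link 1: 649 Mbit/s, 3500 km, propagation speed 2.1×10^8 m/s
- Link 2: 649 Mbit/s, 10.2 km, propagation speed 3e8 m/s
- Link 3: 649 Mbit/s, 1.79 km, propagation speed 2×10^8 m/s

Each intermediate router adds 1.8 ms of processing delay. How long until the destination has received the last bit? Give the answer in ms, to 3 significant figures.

20.3 ms

L = 1024 × 8 = 8192 bits.
Transmission delay per hop = L/R = 8192/649000000 = 0.0126225 ms; 3 hops → 0.0378675 ms.
Propagation delays (d/s per hop): 16.6667, 0.034, 0.00895 ms; sum = 16.7096 ms.
Processing at 2 router(s): 2 × 1.8 ms = 3.6 ms.
End-to-end = 20.3 ms.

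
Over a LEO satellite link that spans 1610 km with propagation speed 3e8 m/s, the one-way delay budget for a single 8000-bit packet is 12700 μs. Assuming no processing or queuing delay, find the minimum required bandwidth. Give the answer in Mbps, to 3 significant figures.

1.09 Mbps

Propagation delay = 1610000 / 300000000 = 5366.67 μs.
Transmission budget = 12700 − 5366.67 = 7333.33 μs.
R ≥ L / t_tx = 8000 bits / 0.00733333 s = 1.09 Mbps.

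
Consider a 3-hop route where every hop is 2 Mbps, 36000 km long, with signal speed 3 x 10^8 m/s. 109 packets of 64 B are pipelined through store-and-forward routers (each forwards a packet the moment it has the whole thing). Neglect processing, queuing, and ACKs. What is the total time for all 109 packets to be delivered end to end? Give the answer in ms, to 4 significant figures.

Per-hop transmission t_tx = L/R = 512/2000000 = 0.256 ms.
Per-hop propagation t_prop = 36000000/300000000 = 120 ms.
Pipeline fill: first packet needs 3·t_tx to clear all hops; remaining 108 packets each add one t_tx.
Total = (3+109-1)·t_tx + 3·t_prop = 111·0.256 + 3·120 = 388.4 ms.

388.4 ms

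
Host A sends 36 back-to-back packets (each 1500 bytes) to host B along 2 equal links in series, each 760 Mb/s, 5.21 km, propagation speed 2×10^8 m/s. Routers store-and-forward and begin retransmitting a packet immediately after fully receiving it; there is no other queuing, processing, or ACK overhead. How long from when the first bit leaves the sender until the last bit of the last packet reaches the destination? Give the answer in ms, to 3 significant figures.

Per-hop transmission t_tx = L/R = 12000/760000000 = 0.0157895 ms.
Per-hop propagation t_prop = 5210/200000000 = 0.02605 ms.
Pipeline fill: first packet needs 2·t_tx to clear all hops; remaining 35 packets each add one t_tx.
Total = (2+36-1)·t_tx + 2·t_prop = 37·0.0157895 + 2·0.02605 = 0.636 ms.

0.636 ms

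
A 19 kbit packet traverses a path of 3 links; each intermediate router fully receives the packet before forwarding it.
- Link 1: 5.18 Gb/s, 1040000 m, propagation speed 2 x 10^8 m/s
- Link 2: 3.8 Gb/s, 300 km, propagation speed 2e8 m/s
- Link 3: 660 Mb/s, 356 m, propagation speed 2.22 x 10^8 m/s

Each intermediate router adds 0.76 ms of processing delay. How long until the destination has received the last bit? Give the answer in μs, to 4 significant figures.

8259 μs

L = 19000 bits.
Transmission delays (L/R per hop): 3.66795, 5, 28.7879 μs; sum = 37.4558 μs.
Propagation delays (d/s per hop): 5200, 1500, 1.6036 μs; sum = 6701.6 μs.
Processing at 2 router(s): 2 × 0.76 ms = 1520 μs.
End-to-end = 8259 μs.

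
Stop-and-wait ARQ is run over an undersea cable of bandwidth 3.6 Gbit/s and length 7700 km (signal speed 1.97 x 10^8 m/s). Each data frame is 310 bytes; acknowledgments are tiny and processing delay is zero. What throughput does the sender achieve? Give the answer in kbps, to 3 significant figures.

t_tx = L/R = 2480/3600000000 = 6.88889e-07 s.
t_prop = 7700000/197000000 = 0.0390863 s; RTT = 0.0781726 s.
Cycle = t_tx + RTT = 0.0781733 s.
Throughput = L / cycle = 2480 / 0.0781733 = 31.7 kbps.

31.7 kbps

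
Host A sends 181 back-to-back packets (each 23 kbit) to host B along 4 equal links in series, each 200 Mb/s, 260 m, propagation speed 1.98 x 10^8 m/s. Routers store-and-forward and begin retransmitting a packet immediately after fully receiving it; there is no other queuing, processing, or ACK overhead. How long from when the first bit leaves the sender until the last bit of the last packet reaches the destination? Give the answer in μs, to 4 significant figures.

Per-hop transmission t_tx = L/R = 23000/200000000 = 115 μs.
Per-hop propagation t_prop = 260/198000000 = 1.31313 μs.
Pipeline fill: first packet needs 4·t_tx to clear all hops; remaining 180 packets each add one t_tx.
Total = (4+181-1)·t_tx + 4·t_prop = 184·115 + 4·1.31313 = 21170 μs.

21170 μs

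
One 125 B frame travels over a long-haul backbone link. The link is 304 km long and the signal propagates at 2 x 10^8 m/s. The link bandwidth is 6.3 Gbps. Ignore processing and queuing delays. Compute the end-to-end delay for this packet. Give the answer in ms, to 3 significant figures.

1.52 ms

L = 125 × 8 = 1000 bits.
Transmission delay = L/R = 1000 / 6300000000 = 0.00015873 ms.
Propagation delay = d/s = 304000 m / 200000000 m/s = 1.52 ms.
Total = 1.52 ms.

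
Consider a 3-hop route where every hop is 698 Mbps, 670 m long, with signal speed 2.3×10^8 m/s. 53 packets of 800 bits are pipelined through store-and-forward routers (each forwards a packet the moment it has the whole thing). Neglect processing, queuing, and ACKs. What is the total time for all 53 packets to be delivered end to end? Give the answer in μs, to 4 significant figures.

71.78 μs

Per-hop transmission t_tx = L/R = 800/698000000 = 1.14613 μs.
Per-hop propagation t_prop = 670/2.3e+08 = 2.91304 μs.
Pipeline fill: first packet needs 3·t_tx to clear all hops; remaining 52 packets each add one t_tx.
Total = (3+53-1)·t_tx + 3·t_prop = 55·1.14613 + 3·2.91304 = 71.78 μs.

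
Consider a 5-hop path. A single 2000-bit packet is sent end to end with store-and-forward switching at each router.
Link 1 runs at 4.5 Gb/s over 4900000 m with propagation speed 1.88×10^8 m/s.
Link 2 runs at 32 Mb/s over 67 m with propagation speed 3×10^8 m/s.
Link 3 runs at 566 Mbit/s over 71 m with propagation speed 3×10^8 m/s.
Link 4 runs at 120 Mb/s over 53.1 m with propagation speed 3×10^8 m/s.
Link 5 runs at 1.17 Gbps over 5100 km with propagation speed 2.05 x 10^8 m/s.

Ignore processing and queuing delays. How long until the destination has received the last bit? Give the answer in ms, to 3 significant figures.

Transmission delays (L/R per hop): 0.000444444, 0.0625, 0.00353357, 0.0166667, 0.0017094 ms; sum = 0.0848541 ms.
Propagation delays (d/s per hop): 26.0638, 0.000223333, 0.000236667, 0.000177, 24.878 ms; sum = 50.9425 ms.
End-to-end = 51.0 ms.

51.0 ms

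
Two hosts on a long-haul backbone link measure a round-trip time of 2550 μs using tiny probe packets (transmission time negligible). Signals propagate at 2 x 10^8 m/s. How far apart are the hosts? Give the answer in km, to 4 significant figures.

One-way propagation = RTT/2 = 1275 μs.
d = s × t = 200000000 × 0.001275 = 255.0 km.

255.0 km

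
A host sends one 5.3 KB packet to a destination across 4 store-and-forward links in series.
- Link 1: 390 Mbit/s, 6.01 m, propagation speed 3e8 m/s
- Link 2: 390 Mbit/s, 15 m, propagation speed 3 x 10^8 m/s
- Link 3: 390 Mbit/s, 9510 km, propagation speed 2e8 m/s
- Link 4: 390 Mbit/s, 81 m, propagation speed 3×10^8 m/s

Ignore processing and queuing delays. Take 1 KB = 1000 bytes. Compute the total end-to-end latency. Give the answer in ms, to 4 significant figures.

L = 42400 bits.
Transmission delay per hop = L/R = 42400/390000000 = 0.108718 ms; 4 hops → 0.434872 ms.
Propagation delays (d/s per hop): 2.00333e-05, 5e-05, 47.55, 0.00027 ms; sum = 47.5503 ms.
End-to-end = 47.99 ms.

47.99 ms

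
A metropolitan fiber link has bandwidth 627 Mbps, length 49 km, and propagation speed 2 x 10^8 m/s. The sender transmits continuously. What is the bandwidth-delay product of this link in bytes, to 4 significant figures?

Propagation delay = 49000 / 200000000 = 0.000245 s.
BDP = R × t_prop = 627000000 × 0.000245 = 153615 bits.
In bytes: 153615/8 = 19200 bytes.

19200 bytes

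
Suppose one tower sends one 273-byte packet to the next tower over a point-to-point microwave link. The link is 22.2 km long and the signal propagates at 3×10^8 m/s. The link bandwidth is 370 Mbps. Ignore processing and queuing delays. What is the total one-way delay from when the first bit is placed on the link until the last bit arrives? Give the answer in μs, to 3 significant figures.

L = 273 × 8 = 2184 bits.
Transmission delay = L/R = 2184 / 370000000 = 5.9027 μs.
Propagation delay = d/s = 22200 m / 300000000 m/s = 74 μs.
Total = 79.9 μs.

79.9 μs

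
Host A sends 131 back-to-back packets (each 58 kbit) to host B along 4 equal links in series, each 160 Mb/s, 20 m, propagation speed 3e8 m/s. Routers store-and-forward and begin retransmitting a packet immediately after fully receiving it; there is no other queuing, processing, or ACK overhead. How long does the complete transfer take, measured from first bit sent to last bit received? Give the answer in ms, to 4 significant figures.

48.58 ms

Per-hop transmission t_tx = L/R = 58000/160000000 = 0.3625 ms.
Per-hop propagation t_prop = 20/300000000 = 6.66667e-05 ms.
Pipeline fill: first packet needs 4·t_tx to clear all hops; remaining 130 packets each add one t_tx.
Total = (4+131-1)·t_tx + 4·t_prop = 134·0.3625 + 4·6.66667e-05 = 48.58 ms.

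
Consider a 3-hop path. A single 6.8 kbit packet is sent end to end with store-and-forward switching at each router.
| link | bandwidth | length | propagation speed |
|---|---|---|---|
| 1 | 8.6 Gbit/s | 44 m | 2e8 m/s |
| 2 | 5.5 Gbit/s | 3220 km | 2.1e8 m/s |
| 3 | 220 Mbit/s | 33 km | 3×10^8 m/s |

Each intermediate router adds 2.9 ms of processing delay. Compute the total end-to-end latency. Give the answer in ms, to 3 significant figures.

21.3 ms

L = 6800 bits.
Transmission delays (L/R per hop): 0.000790698, 0.00123636, 0.0309091 ms; sum = 0.0329362 ms.
Propagation delays (d/s per hop): 0.00022, 15.3333, 0.11 ms; sum = 15.4436 ms.
Processing at 2 router(s): 2 × 2.9 ms = 5.8 ms.
End-to-end = 21.3 ms.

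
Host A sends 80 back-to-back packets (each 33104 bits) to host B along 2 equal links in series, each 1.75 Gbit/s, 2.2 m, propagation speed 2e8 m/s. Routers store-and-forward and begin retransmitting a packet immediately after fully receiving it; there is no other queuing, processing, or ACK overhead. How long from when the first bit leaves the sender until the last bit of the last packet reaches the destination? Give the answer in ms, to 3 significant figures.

1.53 ms

Per-hop transmission t_tx = L/R = 33104/1750000000 = 0.0189166 ms.
Per-hop propagation t_prop = 2.2/200000000 = 1.1e-05 ms.
Pipeline fill: first packet needs 2·t_tx to clear all hops; remaining 79 packets each add one t_tx.
Total = (2+80-1)·t_tx + 2·t_prop = 81·0.0189166 + 2·1.1e-05 = 1.53 ms.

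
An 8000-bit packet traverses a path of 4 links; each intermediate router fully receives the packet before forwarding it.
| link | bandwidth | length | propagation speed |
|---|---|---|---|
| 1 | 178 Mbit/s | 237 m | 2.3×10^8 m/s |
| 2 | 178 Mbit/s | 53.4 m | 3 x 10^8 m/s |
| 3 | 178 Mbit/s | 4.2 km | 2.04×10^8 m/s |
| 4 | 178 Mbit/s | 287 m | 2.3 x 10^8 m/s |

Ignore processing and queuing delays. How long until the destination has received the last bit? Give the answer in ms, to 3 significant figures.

0.203 ms

Transmission delay per hop = L/R = 8000/178000000 = 0.0449438 ms; 4 hops → 0.179775 ms.
Propagation delays (d/s per hop): 0.00103043, 0.000178, 0.0205882, 0.00124783 ms; sum = 0.0230445 ms.
End-to-end = 0.203 ms.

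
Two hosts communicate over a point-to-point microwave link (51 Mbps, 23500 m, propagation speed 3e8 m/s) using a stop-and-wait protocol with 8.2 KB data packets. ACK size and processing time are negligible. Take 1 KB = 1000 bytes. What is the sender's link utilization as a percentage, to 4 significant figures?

89.14 %

t_tx = L/R = 65600/51000000 = 0.00128627 s.
t_prop = 23500/300000000 = 7.83333e-05 s; RTT = 0.000156667 s.
Cycle = t_tx + RTT = 0.00144294 s.
Utilization = t_tx / cycle = 0.00128627/0.00144294 = 89.14 %.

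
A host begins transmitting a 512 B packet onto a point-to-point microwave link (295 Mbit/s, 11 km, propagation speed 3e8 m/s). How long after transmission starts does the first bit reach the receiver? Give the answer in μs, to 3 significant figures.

36.7 μs

First bit experiences only propagation delay: d/s = 11000/300000000 = 36.7 μs.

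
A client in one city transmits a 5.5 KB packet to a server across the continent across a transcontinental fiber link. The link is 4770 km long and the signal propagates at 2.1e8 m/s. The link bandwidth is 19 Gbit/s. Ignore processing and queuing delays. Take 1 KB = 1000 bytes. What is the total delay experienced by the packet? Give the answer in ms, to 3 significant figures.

L = 44000 bits.
Transmission delay = L/R = 44000 / 19000000000 = 0.00231579 ms.
Propagation delay = d/s = 4770000 m / 210000000 m/s = 22.7143 ms.
Total = 22.7 ms.

22.7 ms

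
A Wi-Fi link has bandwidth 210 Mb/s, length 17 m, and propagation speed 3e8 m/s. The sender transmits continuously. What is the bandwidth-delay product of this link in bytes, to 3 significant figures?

Propagation delay = 17 / 300000000 = 5.66667e-08 s.
BDP = R × t_prop = 210000000 × 5.66667e-08 = 11.9 bits.
In bytes: 11.9/8 = 1.49 bytes.

1.49 bytes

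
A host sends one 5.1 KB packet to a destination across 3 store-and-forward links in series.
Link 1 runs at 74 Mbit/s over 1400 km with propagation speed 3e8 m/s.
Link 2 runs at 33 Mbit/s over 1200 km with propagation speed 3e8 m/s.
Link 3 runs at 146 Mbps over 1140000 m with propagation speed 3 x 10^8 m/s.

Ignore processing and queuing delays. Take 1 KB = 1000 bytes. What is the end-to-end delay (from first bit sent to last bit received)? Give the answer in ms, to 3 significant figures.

L = 40800 bits.
Transmission delays (L/R per hop): 0.551351, 1.23636, 0.279452 ms; sum = 2.06717 ms.
Propagation delays (d/s per hop): 4.66667, 4, 3.8 ms; sum = 12.4667 ms.
End-to-end = 14.5 ms.

14.5 ms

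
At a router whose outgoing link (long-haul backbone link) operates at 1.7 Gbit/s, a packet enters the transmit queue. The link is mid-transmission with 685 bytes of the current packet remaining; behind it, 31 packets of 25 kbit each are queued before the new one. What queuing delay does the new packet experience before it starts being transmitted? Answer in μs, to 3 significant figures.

Each queued packet: L/R = 25000/1700000000 = 14.7059 μs.
31 queued → 455.882 μs.
Plus remaining 5480 bits of current packet: 3.22353 μs.
Queuing delay = 459 μs.

459 μs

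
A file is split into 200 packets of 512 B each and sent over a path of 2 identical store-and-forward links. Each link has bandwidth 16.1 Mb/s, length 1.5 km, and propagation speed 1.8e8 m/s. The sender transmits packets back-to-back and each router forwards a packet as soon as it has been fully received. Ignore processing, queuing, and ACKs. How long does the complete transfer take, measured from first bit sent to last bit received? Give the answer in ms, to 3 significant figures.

Per-hop transmission t_tx = L/R = 4096/1.61e+07 = 0.25441 ms.
Per-hop propagation t_prop = 1500/180000000 = 0.00833333 ms.
Pipeline fill: first packet needs 2·t_tx to clear all hops; remaining 199 packets each add one t_tx.
Total = (2+200-1)·t_tx + 2·t_prop = 201·0.25441 + 2·0.00833333 = 51.2 ms.

51.2 ms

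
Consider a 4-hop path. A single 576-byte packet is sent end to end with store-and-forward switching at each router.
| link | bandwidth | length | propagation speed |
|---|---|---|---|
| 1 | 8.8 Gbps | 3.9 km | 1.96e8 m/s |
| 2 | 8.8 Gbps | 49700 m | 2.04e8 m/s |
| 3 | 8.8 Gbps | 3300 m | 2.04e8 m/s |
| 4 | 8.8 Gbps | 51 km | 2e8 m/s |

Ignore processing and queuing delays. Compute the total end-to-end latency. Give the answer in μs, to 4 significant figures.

L = 576 × 8 = 4608 bits.
Transmission delay per hop = L/R = 4608/8800000000 = 0.523636 μs; 4 hops → 2.09455 μs.
Propagation delays (d/s per hop): 19.898, 243.627, 16.1765, 255 μs; sum = 534.702 μs.
End-to-end = 536.8 μs.

536.8 μs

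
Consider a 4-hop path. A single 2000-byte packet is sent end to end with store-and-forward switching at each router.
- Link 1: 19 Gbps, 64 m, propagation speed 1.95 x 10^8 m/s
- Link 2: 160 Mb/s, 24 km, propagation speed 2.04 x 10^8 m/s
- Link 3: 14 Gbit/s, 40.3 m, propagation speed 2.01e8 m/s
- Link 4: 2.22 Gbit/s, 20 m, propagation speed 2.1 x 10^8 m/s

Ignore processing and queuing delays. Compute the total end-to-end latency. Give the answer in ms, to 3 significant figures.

0.227 ms

L = 2000 × 8 = 16000 bits.
Transmission delays (L/R per hop): 0.000842105, 0.1, 0.00114286, 0.00720721 ms; sum = 0.109192 ms.
Propagation delays (d/s per hop): 0.000328205, 0.117647, 0.000200498, 9.52381e-05 ms; sum = 0.118271 ms.
End-to-end = 0.227 ms.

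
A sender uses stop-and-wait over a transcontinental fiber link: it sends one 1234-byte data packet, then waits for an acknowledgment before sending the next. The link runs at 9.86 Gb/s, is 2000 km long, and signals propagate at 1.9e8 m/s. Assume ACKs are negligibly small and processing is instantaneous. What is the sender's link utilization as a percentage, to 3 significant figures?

0.00476 %

t_tx = L/R = 9872/9860000000 = 1.00122e-06 s.
t_prop = 2000000/190000000 = 0.0105263 s; RTT = 0.0210526 s.
Cycle = t_tx + RTT = 0.0210536 s.
Utilization = t_tx / cycle = 1.00122e-06/0.0210536 = 0.00476 %.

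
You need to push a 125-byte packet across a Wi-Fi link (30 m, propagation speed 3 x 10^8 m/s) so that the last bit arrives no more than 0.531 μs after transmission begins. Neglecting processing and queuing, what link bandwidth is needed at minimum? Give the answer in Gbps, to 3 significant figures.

L = 1000 bits.
Propagation delay = 30 / 300000000 = 0.1 μs.
Transmission budget = 0.531 − 0.1 = 0.431 μs.
R ≥ L / t_tx = 1000 bits / 4.31e-07 s = 2.32 Gbps.

2.32 Gbps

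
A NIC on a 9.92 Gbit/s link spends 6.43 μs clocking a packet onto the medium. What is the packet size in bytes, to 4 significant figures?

L = R × t_tx = 9920000000 b/s × 6.43e-06 s = 63785.6 bits.
In bytes: 63785.6 / 8 = 7973 bytes.

7973 bytes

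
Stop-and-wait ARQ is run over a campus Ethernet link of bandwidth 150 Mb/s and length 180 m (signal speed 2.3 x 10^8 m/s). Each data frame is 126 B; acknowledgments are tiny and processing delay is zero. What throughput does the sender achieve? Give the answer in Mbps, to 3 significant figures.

122 Mbps

t_tx = L/R = 1008/150000000 = 6.72e-06 s.
t_prop = 180/2.3e+08 = 7.82609e-07 s; RTT = 1.56522e-06 s.
Cycle = t_tx + RTT = 8.28522e-06 s.
Throughput = L / cycle = 1008 / 8.28522e-06 = 122 Mbps.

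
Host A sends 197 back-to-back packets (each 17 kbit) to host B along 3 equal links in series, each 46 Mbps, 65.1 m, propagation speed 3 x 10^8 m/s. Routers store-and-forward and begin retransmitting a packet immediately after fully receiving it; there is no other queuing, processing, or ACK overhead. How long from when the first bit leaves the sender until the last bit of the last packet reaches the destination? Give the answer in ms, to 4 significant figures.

73.54 ms

Per-hop transmission t_tx = L/R = 17000/46000000 = 0.369565 ms.
Per-hop propagation t_prop = 65.1/300000000 = 0.000217 ms.
Pipeline fill: first packet needs 3·t_tx to clear all hops; remaining 196 packets each add one t_tx.
Total = (3+197-1)·t_tx + 3·t_prop = 199·0.369565 + 3·0.000217 = 73.54 ms.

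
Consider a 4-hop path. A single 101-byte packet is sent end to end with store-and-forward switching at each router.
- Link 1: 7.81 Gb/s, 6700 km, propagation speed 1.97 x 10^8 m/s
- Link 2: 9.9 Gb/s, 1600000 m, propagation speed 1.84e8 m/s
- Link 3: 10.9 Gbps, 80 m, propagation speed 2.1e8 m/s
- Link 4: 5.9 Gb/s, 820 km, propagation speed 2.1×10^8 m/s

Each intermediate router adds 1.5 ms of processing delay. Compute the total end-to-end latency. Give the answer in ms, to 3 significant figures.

51.1 ms

L = 101 × 8 = 808 bits.
Transmission delays (L/R per hop): 0.000103457, 8.16162e-05, 7.41284e-05, 0.000136949 ms; sum = 0.000396151 ms.
Propagation delays (d/s per hop): 34.0102, 8.69565, 0.000380952, 3.90476 ms; sum = 46.6109 ms.
Processing at 3 router(s): 3 × 1.5 ms = 4.5 ms.
End-to-end = 51.1 ms.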